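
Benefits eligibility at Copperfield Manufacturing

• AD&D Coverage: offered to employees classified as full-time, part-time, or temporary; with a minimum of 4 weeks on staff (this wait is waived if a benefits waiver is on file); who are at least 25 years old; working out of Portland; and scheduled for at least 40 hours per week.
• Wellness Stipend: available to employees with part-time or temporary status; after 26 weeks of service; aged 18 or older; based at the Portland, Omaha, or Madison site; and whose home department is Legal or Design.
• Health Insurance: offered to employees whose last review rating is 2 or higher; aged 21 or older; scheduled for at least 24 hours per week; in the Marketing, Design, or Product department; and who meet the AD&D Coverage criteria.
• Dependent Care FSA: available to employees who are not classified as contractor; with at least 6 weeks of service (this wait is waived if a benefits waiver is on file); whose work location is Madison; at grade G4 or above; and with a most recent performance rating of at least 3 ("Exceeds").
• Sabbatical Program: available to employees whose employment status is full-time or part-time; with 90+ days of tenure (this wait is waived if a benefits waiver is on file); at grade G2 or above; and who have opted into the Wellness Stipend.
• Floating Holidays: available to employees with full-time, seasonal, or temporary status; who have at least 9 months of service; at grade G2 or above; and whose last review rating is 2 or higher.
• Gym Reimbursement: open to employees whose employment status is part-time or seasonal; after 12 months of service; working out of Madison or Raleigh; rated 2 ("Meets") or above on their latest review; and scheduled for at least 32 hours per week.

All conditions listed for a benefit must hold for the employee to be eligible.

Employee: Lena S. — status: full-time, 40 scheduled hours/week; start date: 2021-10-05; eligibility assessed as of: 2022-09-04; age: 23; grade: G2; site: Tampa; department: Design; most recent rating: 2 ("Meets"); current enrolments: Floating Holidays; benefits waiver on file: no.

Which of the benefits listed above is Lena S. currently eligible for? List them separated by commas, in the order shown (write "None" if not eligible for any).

Service from 2021-10-05 to 2022-09-04: 334 days.
AD&D Coverage — status full-time ✓; no waiver, service 334 days ≥ 4 weeks (≈28 days) ✓; age 23 < 25 ✗ → not eligible.
Wellness Stipend — status full-time ✗ (requires part-time or temporary) → not eligible.
Health Insurance — rating 2 ≥ 2 ✓; age 23 ≥ 21 ✓; 40 hrs/wk ≥ 24 ✓; dept Design ✓; not eligible for AD&D Coverage ✗ → not eligible.
Dependent Care FSA — status full-time ✓ (not excluded); no waiver, service 334 days ≥ 6 weeks (≈42 days) ✓; site Tampa ✗ (not Madison) → not eligible.
Sabbatical Program — status full-time ✓; no waiver, service 334 days ≥ 90 days ✓; grade G2 ≥ G2 ✓; not enrolled in Wellness Stipend ✗ → not eligible.
Floating Holidays — status full-time ✓; service 334 days ≥ 9 months (≈270 days) ✓; grade G2 ≥ G2 ✓; rating 2 ≥ 2 ✓ → eligible.
Gym Reimbursement — status full-time ✗ (requires part-time or seasonal) → not eligible.

Floating Holidays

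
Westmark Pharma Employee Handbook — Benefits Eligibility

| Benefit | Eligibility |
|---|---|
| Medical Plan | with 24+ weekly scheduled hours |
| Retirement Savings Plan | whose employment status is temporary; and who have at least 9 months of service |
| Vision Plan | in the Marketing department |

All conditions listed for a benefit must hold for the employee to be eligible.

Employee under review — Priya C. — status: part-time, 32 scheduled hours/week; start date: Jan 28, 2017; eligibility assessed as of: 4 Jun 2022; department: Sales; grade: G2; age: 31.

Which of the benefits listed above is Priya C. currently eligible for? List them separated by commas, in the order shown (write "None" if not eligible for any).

Service from Jan 28, 2017 to 4 Jun 2022: 1953 days.
Medical Plan — 32 hrs/wk ≥ 24 ✓ → eligible.
Retirement Savings Plan — status part-time ✗ (requires temporary) → not eligible.
Vision Plan — dept Sales ✗ → not eligible.

Medical Plan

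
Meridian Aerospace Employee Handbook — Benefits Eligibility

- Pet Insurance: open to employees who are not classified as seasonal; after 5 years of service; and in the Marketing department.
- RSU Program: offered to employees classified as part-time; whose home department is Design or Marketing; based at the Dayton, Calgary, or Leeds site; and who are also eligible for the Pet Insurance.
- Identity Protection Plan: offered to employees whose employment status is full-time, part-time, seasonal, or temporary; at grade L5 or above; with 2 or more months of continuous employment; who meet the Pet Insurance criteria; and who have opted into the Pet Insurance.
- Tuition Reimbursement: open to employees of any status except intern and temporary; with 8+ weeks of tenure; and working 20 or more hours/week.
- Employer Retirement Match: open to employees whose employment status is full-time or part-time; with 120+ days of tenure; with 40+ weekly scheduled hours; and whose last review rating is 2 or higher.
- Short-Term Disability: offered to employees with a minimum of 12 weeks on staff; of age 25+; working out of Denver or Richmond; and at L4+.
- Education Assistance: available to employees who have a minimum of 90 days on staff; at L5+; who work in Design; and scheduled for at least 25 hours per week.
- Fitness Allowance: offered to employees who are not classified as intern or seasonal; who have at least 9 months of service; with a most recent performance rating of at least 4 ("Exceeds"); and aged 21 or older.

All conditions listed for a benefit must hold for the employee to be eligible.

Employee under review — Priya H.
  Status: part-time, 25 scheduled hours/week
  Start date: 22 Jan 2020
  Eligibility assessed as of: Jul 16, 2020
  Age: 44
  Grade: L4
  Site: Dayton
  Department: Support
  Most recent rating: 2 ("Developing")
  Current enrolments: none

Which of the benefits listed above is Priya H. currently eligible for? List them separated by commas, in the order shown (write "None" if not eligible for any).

Service from 22 Jan 2020 to Jul 16, 2020: 176 days.
Pet Insurance — status part-time ✓ (not excluded); service 176 days < 5 years (≈1825 days) ✗ → not eligible.
RSU Program — status part-time ✓; dept Support ✗ → not eligible.
Identity Protection Plan — status part-time ✓; grade L4 < L5 ✗ → not eligible.
Tuition Reimbursement — status part-time ✓ (not excluded); service 176 days ≥ 8 weeks (≈56 days) ✓; 25 hrs/wk ≥ 20 ✓ → eligible.
Employer Retirement Match — status part-time ✓; service 176 days ≥ 120 days ✓; 25 hrs/wk < 40 ✗ → not eligible.
Short-Term Disability — service 176 days ≥ 12 weeks (≈84 days) ✓; age 44 ≥ 25 ✓; site Dayton ✗ (not Denver or Richmond) → not eligible.
Education Assistance — service 176 days ≥ 90 days ✓; grade L4 < L5 ✗ → not eligible.
Fitness Allowance — status part-time ✓ (not excluded); service 176 days < 9 months (≈270 days) ✗ → not eligible.

Tuition Reimbursement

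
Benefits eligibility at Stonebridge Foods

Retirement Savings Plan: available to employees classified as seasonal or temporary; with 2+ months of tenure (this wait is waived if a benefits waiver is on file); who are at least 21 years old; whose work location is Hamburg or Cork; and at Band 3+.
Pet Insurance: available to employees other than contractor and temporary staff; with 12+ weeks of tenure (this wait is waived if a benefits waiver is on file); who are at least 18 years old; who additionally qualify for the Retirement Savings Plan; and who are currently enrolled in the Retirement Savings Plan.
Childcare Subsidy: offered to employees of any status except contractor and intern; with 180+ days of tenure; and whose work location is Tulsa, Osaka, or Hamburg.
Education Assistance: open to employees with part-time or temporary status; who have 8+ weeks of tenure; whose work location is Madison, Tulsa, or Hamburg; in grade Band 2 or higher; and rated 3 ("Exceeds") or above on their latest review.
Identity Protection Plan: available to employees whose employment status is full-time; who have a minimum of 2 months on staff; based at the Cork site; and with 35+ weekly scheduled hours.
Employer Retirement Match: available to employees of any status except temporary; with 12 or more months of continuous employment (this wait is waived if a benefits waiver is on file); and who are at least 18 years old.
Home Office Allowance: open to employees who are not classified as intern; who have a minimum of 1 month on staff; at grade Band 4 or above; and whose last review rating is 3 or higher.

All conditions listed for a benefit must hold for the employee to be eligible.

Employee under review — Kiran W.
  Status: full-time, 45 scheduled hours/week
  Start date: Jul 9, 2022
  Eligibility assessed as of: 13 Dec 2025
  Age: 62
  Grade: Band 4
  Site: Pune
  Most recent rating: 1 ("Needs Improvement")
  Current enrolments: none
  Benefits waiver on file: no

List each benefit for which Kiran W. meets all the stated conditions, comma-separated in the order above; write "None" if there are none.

Employer Retirement Match

Service from Jul 9, 2022 to 13 Dec 2025: 1253 days.
Retirement Savings Plan — status full-time ✗ (requires seasonal or temporary) → not eligible.
Pet Insurance — status full-time ✓ (not excluded); no waiver, service 1253 days ≥ 12 weeks (≈84 days) ✓; age 62 ≥ 18 ✓; not eligible for Retirement Savings Plan ✗ → not eligible.
Childcare Subsidy — status full-time ✓ (not excluded); service 1253 days ≥ 180 days ✓; site Pune ✗ (not Tulsa, Osaka, or Hamburg) → not eligible.
Education Assistance — status full-time ✗ (requires part-time or temporary) → not eligible.
Identity Protection Plan — status full-time ✓; service 1253 days ≥ 2 months (≈60 days) ✓; site Pune ✗ (not Cork) → not eligible.
Employer Retirement Match — status full-time ✓ (not excluded); no waiver, service 1253 days ≥ 12 months (≈360 days) ✓; age 62 ≥ 18 ✓ → eligible.
Home Office Allowance — status full-time ✓ (not excluded); service 1253 days ≥ 1 month (≈30 days) ✓; grade Band 4 ≥ Band 4 ✓; rating 1 < 3 ✗ → not eligible.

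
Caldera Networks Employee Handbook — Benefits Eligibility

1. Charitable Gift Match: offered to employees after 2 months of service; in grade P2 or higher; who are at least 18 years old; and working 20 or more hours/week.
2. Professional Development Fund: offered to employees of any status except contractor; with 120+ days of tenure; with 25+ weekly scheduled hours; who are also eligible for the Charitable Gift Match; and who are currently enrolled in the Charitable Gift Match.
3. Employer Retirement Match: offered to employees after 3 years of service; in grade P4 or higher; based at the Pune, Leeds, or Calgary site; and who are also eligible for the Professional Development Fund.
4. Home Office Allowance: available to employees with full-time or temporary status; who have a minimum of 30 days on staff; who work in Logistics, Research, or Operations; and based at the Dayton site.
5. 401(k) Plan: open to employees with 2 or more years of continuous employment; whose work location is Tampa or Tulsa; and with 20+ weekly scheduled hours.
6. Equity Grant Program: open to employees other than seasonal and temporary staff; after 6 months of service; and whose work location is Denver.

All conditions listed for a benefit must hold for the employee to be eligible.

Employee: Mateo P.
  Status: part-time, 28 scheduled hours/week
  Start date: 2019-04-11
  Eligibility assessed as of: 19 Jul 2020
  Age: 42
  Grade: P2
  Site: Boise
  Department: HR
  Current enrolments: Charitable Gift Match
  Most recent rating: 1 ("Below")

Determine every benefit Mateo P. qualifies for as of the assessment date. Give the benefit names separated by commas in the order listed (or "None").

Service from 2019-04-11 to 19 Jul 2020: 465 days.
Charitable Gift Match — service 465 days ≥ 2 months (≈60 days) ✓; grade P2 ≥ P2 ✓; age 42 ≥ 18 ✓; 28 hrs/wk ≥ 20 ✓ → eligible.
Professional Development Fund — status part-time ✓ (not excluded); service 465 days ≥ 120 days ✓; 28 hrs/wk ≥ 25 ✓; eligible for Charitable Gift Match ✓; enrolled in Charitable Gift Match ✓ → eligible.
Employer Retirement Match — service 465 days < 3 years (≈1095 days) ✗ → not eligible.
Home Office Allowance — status part-time ✗ (requires full-time or temporary) → not eligible.
401(k) Plan — service 465 days < 2 years (≈730 days) ✗ → not eligible.
Equity Grant Program — status part-time ✓ (not excluded); service 465 days ≥ 6 months (≈180 days) ✓; site Boise ✗ (not Denver) → not eligible.

Charitable Gift Match, Professional Development Fund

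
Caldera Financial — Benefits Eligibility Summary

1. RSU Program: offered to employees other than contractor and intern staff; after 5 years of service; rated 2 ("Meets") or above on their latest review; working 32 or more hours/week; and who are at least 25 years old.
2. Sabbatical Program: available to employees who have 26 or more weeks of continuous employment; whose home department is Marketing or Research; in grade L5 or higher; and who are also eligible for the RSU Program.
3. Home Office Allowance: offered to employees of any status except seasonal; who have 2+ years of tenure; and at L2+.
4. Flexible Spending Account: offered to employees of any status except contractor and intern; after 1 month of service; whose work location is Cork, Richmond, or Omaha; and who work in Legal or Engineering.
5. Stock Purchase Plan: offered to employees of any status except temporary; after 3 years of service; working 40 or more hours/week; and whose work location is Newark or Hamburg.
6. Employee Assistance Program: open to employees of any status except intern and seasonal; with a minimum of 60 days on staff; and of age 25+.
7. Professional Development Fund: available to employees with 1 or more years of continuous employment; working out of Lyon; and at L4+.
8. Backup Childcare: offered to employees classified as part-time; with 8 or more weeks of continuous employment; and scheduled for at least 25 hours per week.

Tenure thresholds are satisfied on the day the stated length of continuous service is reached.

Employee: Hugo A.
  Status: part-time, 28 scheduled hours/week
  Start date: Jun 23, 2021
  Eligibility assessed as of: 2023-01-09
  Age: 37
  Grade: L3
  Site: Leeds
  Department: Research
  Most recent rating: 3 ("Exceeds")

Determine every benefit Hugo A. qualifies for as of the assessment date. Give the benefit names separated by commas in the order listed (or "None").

Employee Assistance Program, Backup Childcare

Service from Jun 23, 2021 to 2023-01-09: 565 days.
RSU Program — status part-time ✓ (not excluded); service 565 days < 5 years (≈1825 days) ✗ → not eligible.
Sabbatical Program — service 565 days ≥ 26 weeks (≈182 days) ✓; dept Research ✓; grade L3 < L5 ✗ → not eligible.
Home Office Allowance — status part-time ✓ (not excluded); service 565 days < 2 years (≈730 days) ✗ → not eligible.
Flexible Spending Account — status part-time ✓ (not excluded); service 565 days ≥ 1 month (≈30 days) ✓; site Leeds ✗ (not Cork, Richmond, or Omaha) → not eligible.
Stock Purchase Plan — status part-time ✓ (not excluded); service 565 days < 3 years (≈1095 days) ✗ → not eligible.
Employee Assistance Program — status part-time ✓ (not excluded); service 565 days ≥ 60 days ✓; age 37 ≥ 25 ✓ → eligible.
Professional Development Fund — service 565 days ≥ 1 year (≈365 days) ✓; site Leeds ✗ (not Lyon) → not eligible.
Backup Childcare — status part-time ✓; service 565 days ≥ 8 weeks (≈56 days) ✓; 28 hrs/wk ≥ 25 ✓ → eligible.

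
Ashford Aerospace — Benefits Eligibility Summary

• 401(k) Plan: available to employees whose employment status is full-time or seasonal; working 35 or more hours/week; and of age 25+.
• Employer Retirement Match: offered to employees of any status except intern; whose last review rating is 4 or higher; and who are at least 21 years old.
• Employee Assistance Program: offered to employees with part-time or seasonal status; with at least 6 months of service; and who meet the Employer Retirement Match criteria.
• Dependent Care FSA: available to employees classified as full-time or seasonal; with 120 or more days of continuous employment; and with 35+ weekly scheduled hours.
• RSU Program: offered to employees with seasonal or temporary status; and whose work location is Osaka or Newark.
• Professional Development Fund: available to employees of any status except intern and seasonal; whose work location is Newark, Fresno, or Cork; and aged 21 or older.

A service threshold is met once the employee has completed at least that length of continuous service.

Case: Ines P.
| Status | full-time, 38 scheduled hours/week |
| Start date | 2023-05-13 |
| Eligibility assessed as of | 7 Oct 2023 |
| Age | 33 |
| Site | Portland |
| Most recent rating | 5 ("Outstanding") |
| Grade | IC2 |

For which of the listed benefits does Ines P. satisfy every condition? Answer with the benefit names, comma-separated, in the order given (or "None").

401(k) Plan, Employer Retirement Match, Dependent Care FSA

Service from 2023-05-13 to 7 Oct 2023: 147 days.
401(k) Plan — status full-time ✓; 38 hrs/wk ≥ 35 ✓; age 33 ≥ 25 ✓ → eligible.
Employer Retirement Match — status full-time ✓ (not excluded); rating 5 ≥ 4 ✓; age 33 ≥ 21 ✓ → eligible.
Employee Assistance Program — status full-time ✗ (requires part-time or seasonal) → not eligible.
Dependent Care FSA — status full-time ✓; service 147 days ≥ 120 days ✓; 38 hrs/wk ≥ 35 ✓ → eligible.
RSU Program — status full-time ✗ (requires seasonal or temporary) → not eligible.
Professional Development Fund — status full-time ✓ (not excluded); site Portland ✗ (not Newark, Fresno, or Cork) → not eligible.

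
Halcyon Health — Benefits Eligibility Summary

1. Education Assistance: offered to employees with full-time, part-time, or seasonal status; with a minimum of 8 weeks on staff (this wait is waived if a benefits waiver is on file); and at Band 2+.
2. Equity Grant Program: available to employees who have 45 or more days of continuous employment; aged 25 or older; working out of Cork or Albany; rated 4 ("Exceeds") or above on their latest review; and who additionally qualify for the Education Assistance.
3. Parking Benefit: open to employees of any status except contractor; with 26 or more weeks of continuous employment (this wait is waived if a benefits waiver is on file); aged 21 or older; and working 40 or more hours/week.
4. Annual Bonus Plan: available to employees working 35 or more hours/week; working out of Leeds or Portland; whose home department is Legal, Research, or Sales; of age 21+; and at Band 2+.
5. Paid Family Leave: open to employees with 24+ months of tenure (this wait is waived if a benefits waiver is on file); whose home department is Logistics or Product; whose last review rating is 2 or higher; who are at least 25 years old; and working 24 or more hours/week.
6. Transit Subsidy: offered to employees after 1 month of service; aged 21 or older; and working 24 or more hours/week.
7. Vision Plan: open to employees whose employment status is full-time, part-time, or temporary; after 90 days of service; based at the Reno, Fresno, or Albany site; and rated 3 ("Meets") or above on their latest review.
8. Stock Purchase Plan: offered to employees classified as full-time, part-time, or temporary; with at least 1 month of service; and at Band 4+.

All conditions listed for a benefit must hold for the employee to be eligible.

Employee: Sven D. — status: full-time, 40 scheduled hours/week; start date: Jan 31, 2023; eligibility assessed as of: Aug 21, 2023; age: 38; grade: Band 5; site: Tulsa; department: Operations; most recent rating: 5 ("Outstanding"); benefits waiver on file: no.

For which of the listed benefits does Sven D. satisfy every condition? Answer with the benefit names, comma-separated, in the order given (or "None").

Education Assistance, Parking Benefit, Transit Subsidy, Stock Purchase Plan

Service from Jan 31, 2023 to Aug 21, 2023: 202 days.
Education Assistance — status full-time ✓; no waiver, service 202 days ≥ 8 weeks (≈56 days) ✓; grade Band 5 ≥ Band 2 ✓ → eligible.
Equity Grant Program — service 202 days ≥ 45 days ✓; age 38 ≥ 25 ✓; site Tulsa ✗ (not Cork or Albany) → not eligible.
Parking Benefit — status full-time ✓ (not excluded); no waiver, service 202 days ≥ 26 weeks (≈182 days) ✓; age 38 ≥ 21 ✓; 40 hrs/wk ≥ 40 ✓ → eligible.
Annual Bonus Plan — 40 hrs/wk ≥ 35 ✓; site Tulsa ✗ (not Leeds or Portland) → not eligible.
Paid Family Leave — no waiver, service 202 days < 24 months (≈720 days) ✗ → not eligible.
Transit Subsidy — service 202 days ≥ 1 month (≈30 days) ✓; age 38 ≥ 21 ✓; 40 hrs/wk ≥ 24 ✓ → eligible.
Vision Plan — status full-time ✓; service 202 days ≥ 90 days ✓; site Tulsa ✗ (not Reno, Fresno, or Albany) → not eligible.
Stock Purchase Plan — status full-time ✓; service 202 days ≥ 1 month (≈30 days) ✓; grade Band 5 ≥ Band 4 ✓ → eligible.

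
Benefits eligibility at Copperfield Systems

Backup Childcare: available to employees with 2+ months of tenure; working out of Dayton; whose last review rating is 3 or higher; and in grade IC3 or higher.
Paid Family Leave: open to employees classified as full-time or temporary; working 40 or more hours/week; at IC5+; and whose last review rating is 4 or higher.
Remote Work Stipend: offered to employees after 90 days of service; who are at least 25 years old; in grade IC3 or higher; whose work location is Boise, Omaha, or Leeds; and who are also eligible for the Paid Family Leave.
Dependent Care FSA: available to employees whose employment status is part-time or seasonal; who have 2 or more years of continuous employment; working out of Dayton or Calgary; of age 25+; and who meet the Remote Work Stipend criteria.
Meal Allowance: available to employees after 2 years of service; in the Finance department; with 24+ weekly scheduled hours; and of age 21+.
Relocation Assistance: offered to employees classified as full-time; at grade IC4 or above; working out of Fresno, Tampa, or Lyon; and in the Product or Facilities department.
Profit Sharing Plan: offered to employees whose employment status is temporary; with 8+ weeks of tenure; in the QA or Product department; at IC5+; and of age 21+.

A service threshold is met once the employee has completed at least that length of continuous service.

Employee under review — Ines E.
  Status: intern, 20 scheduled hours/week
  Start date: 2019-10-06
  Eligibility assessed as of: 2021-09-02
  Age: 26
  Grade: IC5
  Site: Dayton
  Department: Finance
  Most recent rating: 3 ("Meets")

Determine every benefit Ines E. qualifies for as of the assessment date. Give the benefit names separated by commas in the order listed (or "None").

Backup Childcare

Service from 2019-10-06 to 2021-09-02: 697 days.
Backup Childcare — service 697 days ≥ 2 months (≈60 days) ✓; site Dayton ✓; rating 3 ≥ 3 ✓; grade IC5 ≥ IC3 ✓ → eligible.
Paid Family Leave — status intern ✗ (requires full-time or temporary) → not eligible.
Remote Work Stipend — service 697 days ≥ 90 days ✓; age 26 ≥ 25 ✓; grade IC5 ≥ IC3 ✓; site Dayton ✗ (not Boise, Omaha, or Leeds) → not eligible.
Dependent Care FSA — status intern ✗ (requires part-time or seasonal) → not eligible.
Meal Allowance — service 697 days < 2 years (≈730 days) ✗ → not eligible.
Relocation Assistance — status intern ✗ (requires full-time) → not eligible.
Profit Sharing Plan — status intern ✗ (requires temporary) → not eligible.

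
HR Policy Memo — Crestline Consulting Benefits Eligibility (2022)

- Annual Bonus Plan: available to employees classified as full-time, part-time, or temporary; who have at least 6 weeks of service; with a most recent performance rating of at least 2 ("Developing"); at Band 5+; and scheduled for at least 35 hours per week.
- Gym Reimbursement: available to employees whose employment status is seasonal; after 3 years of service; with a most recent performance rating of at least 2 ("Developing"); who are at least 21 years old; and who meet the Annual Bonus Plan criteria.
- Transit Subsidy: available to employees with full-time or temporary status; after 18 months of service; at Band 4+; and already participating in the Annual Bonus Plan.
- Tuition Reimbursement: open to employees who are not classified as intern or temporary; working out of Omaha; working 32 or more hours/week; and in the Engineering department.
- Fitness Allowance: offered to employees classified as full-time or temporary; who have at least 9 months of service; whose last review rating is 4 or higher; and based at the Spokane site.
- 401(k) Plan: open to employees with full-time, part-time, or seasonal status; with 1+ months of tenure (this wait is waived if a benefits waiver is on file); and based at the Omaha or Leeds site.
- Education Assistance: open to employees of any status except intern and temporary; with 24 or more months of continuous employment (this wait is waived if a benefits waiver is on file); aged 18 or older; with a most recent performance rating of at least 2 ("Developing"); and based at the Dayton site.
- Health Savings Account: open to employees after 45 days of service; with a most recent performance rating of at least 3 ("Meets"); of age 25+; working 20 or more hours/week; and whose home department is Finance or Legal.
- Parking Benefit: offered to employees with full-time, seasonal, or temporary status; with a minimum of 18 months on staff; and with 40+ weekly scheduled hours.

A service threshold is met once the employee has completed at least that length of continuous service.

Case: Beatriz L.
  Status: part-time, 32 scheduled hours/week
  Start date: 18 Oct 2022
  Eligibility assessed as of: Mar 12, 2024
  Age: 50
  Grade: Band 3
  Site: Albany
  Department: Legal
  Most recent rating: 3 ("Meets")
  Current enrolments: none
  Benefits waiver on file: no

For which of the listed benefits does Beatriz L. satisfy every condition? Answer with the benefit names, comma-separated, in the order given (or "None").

Service from 18 Oct 2022 to Mar 12, 2024: 511 days.
Annual Bonus Plan — status part-time ✓; service 511 days ≥ 6 weeks (≈42 days) ✓; rating 3 ≥ 2 ✓; grade Band 3 < Band 5 ✗ → not eligible.
Gym Reimbursement — status part-time ✗ (requires seasonal) → not eligible.
Transit Subsidy — status part-time ✗ (requires full-time or temporary) → not eligible.
Tuition Reimbursement — status part-time ✓ (not excluded); site Albany ✗ (not Omaha) → not eligible.
Fitness Allowance — status part-time ✗ (requires full-time or temporary) → not eligible.
401(k) Plan — status part-time ✓; no waiver, service 511 days ≥ 1 month (≈30 days) ✓; site Albany ✗ (not Omaha or Leeds) → not eligible.
Education Assistance — status part-time ✓ (not excluded); no waiver, service 511 days < 24 months (≈720 days) ✗ → not eligible.
Health Savings Account — service 511 days ≥ 45 days ✓; rating 3 ≥ 3 ✓; age 50 ≥ 25 ✓; 32 hrs/wk ≥ 20 ✓; dept Legal ✓ → eligible.
Parking Benefit — status part-time ✗ (requires full-time, seasonal, or temporary) → not eligible.

Health Savings Account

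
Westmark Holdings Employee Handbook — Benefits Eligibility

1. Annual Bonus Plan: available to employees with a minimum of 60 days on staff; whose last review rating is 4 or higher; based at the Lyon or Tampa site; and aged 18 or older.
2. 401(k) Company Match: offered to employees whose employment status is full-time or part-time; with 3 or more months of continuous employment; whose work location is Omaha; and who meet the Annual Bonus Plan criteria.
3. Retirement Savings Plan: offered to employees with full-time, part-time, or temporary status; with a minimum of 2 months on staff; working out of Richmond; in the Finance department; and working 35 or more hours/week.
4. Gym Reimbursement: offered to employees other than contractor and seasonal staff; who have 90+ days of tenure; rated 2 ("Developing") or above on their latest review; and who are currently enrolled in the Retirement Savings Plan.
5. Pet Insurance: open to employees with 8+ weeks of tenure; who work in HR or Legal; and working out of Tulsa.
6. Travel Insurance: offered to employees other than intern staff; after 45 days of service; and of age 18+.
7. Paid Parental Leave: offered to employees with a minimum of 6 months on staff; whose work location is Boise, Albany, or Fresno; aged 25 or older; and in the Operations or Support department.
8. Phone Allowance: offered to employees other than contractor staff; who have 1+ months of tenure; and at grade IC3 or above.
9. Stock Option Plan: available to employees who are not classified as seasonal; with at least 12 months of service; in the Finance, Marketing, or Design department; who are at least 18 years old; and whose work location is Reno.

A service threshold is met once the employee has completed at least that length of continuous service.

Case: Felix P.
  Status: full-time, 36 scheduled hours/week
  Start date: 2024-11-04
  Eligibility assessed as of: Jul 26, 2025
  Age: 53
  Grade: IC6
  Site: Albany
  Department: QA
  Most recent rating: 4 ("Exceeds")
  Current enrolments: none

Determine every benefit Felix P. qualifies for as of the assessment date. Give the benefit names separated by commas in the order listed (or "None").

Service from 2024-11-04 to Jul 26, 2025: 264 days.
Annual Bonus Plan — service 264 days ≥ 60 days ✓; rating 4 ≥ 4 ✓; site Albany ✗ (not Lyon or Tampa) → not eligible.
401(k) Company Match — status full-time ✓; service 264 days ≥ 3 months (≈90 days) ✓; site Albany ✗ (not Omaha) → not eligible.
Retirement Savings Plan — status full-time ✓; service 264 days ≥ 2 months (≈60 days) ✓; site Albany ✗ (not Richmond) → not eligible.
Gym Reimbursement — status full-time ✓ (not excluded); service 264 days ≥ 90 days ✓; rating 4 ≥ 2 ✓; not enrolled in Retirement Savings Plan ✗ → not eligible.
Pet Insurance — service 264 days ≥ 8 weeks (≈56 days) ✓; dept QA ✗ → not eligible.
Travel Insurance — status full-time ✓ (not excluded); service 264 days ≥ 45 days ✓; age 53 ≥ 18 ✓ → eligible.
Paid Parental Leave — service 264 days ≥ 6 months (≈180 days) ✓; site Albany ✓; age 53 ≥ 25 ✓; dept QA ✗ → not eligible.
Phone Allowance — status full-time ✓ (not excluded); service 264 days ≥ 1 month (≈30 days) ✓; grade IC6 ≥ IC3 ✓ → eligible.
Stock Option Plan — status full-time ✓ (not excluded); service 264 days < 12 months (≈360 days) ✗ → not eligible.

Travel Insurance, Phone Allowance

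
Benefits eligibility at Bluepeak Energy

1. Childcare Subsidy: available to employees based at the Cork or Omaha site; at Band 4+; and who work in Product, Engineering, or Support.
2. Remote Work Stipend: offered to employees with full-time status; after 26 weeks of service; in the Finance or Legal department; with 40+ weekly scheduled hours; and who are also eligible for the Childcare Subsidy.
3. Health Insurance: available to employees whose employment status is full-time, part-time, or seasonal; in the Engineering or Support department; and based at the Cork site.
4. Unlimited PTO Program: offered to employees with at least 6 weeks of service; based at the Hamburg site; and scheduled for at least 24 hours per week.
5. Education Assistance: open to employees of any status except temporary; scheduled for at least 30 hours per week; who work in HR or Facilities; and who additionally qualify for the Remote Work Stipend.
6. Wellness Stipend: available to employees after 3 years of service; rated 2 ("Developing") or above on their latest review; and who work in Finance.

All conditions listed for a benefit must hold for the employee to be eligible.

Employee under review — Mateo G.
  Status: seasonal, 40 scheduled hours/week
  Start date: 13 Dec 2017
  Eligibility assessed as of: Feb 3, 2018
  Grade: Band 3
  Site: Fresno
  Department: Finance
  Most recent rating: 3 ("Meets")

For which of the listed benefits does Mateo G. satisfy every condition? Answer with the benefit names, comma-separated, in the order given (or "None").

Service from 13 Dec 2017 to Feb 3, 2018: 52 days.
Childcare Subsidy — site Fresno ✗ (not Cork or Omaha) → not eligible.
Remote Work Stipend — status seasonal ✗ (requires full-time) → not eligible.
Health Insurance — status seasonal ✓; dept Finance ✗ → not eligible.
Unlimited PTO Program — service 52 days ≥ 6 weeks (≈42 days) ✓; site Fresno ✗ (not Hamburg) → not eligible.
Education Assistance — status seasonal ✓ (not excluded); 40 hrs/wk ≥ 30 ✓; dept Finance ✗ → not eligible.
Wellness Stipend — service 52 days < 3 years (≈1095 days) ✗ → not eligible.

None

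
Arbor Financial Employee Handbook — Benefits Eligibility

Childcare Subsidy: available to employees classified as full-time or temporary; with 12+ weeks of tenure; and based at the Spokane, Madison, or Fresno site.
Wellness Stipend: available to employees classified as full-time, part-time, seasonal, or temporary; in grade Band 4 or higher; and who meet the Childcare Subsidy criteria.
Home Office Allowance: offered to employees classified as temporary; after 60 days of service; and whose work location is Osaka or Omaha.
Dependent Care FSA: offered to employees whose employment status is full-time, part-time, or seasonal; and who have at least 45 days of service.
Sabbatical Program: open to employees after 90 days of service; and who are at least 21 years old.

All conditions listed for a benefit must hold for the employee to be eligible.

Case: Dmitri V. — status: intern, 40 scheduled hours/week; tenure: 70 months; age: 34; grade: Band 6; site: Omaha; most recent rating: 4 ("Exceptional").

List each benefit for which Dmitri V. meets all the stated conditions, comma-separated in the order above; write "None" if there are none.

Childcare Subsidy — status intern ✗ (requires full-time or temporary) → not eligible.
Wellness Stipend — status intern ✗ (requires full-time, part-time, seasonal, or temporary) → not eligible.
Home Office Allowance — status intern ✗ (requires temporary) → not eligible.
Dependent Care FSA — status intern ✗ (requires full-time, part-time, or seasonal) → not eligible.
Sabbatical Program — service 70 months ≥ 90 days ✓; age 34 ≥ 21 ✓ → eligible.

Sabbatical Program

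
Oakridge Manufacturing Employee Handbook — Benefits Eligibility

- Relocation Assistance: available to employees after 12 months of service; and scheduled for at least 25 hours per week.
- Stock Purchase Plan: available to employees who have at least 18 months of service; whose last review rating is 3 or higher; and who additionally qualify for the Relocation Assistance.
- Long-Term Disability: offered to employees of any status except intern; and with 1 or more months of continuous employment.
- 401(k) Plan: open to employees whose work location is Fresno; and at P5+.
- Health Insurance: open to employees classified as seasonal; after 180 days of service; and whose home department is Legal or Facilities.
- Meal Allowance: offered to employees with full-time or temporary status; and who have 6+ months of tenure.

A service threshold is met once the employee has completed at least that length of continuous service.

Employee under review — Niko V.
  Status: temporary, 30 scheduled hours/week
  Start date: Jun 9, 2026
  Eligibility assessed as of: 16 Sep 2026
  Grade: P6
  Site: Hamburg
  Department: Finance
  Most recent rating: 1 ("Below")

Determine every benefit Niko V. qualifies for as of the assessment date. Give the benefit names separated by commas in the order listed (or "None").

Long-Term Disability

Service from Jun 9, 2026 to 16 Sep 2026: 99 days.
Relocation Assistance — service 99 days < 12 months (≈360 days) ✗ → not eligible.
Stock Purchase Plan — service 99 days < 18 months (≈540 days) ✗ → not eligible.
Long-Term Disability — status temporary ✓ (not excluded); service 99 days ≥ 1 month (≈30 days) ✓ → eligible.
401(k) Plan — site Hamburg ✗ (not Fresno) → not eligible.
Health Insurance — status temporary ✗ (requires seasonal) → not eligible.
Meal Allowance — status temporary ✓; service 99 days < 6 months (≈180 days) ✗ → not eligible.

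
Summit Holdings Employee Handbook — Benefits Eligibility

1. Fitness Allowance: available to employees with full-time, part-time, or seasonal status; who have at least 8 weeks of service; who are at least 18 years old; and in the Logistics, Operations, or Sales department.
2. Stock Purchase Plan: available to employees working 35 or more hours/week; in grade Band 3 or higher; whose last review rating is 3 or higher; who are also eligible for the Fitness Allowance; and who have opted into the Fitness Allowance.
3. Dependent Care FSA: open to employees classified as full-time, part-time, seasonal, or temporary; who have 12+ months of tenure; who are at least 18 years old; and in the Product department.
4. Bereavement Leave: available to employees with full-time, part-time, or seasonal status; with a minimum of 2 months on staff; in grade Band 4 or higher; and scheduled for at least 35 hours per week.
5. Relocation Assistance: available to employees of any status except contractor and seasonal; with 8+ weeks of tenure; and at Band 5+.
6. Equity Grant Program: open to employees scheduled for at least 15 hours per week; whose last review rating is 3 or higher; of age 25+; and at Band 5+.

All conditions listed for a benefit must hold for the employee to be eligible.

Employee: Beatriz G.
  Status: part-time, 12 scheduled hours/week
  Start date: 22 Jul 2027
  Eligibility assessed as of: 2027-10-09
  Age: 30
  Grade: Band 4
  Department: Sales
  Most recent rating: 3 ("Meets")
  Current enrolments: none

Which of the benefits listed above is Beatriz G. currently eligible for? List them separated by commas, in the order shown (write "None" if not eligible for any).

Fitness Allowance

Service from 22 Jul 2027 to 2027-10-09: 79 days.
Fitness Allowance — status part-time ✓; service 79 days ≥ 8 weeks (≈56 days) ✓; age 30 ≥ 18 ✓; dept Sales ✓ → eligible.
Stock Purchase Plan — 12 hrs/wk < 35 ✗ → not eligible.
Dependent Care FSA — status part-time ✓; service 79 days < 12 months (≈360 days) ✗ → not eligible.
Bereavement Leave — status part-time ✓; service 79 days ≥ 2 months (≈60 days) ✓; grade Band 4 ≥ Band 4 ✓; 12 hrs/wk < 35 ✗ → not eligible.
Relocation Assistance — status part-time ✓ (not excluded); service 79 days ≥ 8 weeks (≈56 days) ✓; grade Band 4 < Band 5 ✗ → not eligible.
Equity Grant Program — 12 hrs/wk < 15 ✗ → not eligible.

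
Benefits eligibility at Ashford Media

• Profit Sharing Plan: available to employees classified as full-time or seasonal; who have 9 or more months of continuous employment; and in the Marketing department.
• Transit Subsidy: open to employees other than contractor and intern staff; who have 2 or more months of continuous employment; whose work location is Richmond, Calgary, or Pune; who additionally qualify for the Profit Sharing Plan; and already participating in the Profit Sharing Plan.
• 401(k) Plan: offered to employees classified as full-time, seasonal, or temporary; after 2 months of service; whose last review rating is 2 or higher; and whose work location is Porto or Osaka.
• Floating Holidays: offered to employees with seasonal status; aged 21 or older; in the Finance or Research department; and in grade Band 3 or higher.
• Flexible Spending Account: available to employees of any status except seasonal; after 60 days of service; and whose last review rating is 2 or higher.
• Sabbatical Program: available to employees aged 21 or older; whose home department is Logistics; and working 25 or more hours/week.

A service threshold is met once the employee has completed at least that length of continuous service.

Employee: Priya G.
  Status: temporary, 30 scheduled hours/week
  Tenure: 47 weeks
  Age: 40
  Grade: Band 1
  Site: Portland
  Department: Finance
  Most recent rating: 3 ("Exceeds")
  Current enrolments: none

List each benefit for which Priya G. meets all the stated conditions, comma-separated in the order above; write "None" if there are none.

Profit Sharing Plan — status temporary ✗ (requires full-time or seasonal) → not eligible.
Transit Subsidy — status temporary ✓ (not excluded); service 47 weeks ≥ 2 months (≈60 days) ✓; site Portland ✗ (not Richmond, Calgary, or Pune) → not eligible.
401(k) Plan — status temporary ✓; service 47 weeks ≥ 2 months (≈60 days) ✓; rating 3 ≥ 2 ✓; site Portland ✗ (not Porto or Osaka) → not eligible.
Floating Holidays — status temporary ✗ (requires seasonal) → not eligible.
Flexible Spending Account — status temporary ✓ (not excluded); service 47 weeks ≥ 60 days ✓; rating 3 ≥ 2 ✓ → eligible.
Sabbatical Program — age 40 ≥ 21 ✓; dept Finance ✗ → not eligible.

Flexible Spending Account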